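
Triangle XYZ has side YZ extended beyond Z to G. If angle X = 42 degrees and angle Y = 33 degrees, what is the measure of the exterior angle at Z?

Exterior angle = 42 + 33 = 75 degrees (exterior angle theorem).

75 degrees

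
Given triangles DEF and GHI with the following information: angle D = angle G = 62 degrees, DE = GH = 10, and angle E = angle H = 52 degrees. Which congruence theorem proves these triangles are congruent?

The given information provides:
angle D = angle G = 62 degrees, DE = GH = 10, and angle E = angle H = 52 degrees
This matches the ASA congruence theorem.
Two pairs of corresponding angles and the included side are equal (Angle-Side-Angle).

ASA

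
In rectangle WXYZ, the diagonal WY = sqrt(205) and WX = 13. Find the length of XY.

Using the Pythagorean theorem: d^2 = a^2 + b^2
b^2 = d^2 - a^2
b^2 = 205 - 169
b^2 = 36
b = sqrt(36) = 6

6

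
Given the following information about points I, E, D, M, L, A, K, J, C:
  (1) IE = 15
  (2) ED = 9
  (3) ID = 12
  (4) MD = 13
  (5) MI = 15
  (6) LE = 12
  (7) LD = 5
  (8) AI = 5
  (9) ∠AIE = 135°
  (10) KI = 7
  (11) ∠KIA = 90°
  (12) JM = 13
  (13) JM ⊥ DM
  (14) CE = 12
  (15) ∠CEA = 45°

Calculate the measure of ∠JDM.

Step 1: By the law of cosines on triangle DMJ: DJ² = 13² + 13² − 2·13·13·cos(90°) = 338, so DJ = 13·√2.
Step 2: By the inverse law of cosines on triangle JDM: cos(∠JDM) = ((13·√2)² + 13² − 13²) / (2·13·√2·13) = 338/478 = 0.7071, so ∠JDM = 45°.

Therefore, the measure of angle ∠JDM = 45°.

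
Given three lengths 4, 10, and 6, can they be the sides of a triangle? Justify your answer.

The longest side is 10. The other two sides sum to 4 + 6 = 10.
Since 10 ≤ 10, the two shorter sides cannot reach around to close the triangle.

No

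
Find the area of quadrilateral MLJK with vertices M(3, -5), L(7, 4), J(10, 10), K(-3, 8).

The Shoelace formula works by pairing each vertex with the next (cycling back to the first).
For each pair, compute x_i*y_(i+1) - x_(i+1)*y_i:
  (3*4 - 7*-5) = 47
  (7*10 - 10*4) = 30
  (10*8 - -3*10) = 110
  (-3*-5 - 3*8) = -9
Taking half the absolute value of the total: Area = (1/2)(178) = 89.

89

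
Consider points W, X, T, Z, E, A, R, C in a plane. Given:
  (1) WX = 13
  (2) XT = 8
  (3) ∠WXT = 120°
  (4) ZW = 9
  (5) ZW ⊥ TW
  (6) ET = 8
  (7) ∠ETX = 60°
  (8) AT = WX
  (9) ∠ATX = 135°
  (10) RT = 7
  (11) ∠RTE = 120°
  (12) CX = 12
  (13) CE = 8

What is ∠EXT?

Step 1: By the law of cosines on triangle XTE: XE² = 8² + 8² − 2·8·8·cos(60°) = 64, so XE = 8.
Step 2: By the inverse law of cosines on triangle EXT: cos(∠EXT) = (8² + 8² − 8²) / (2·8·8) = 64/128 = 0.5, so ∠EXT = 60°.

Therefore, the measure of angle ∠EXT = 60°.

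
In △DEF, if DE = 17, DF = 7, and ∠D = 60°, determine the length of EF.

When two sides and the included angle are known, the law of cosines gives the third side.
c^2 = a^2 + b^2 - 2ab cos(C) generalizes the Pythagorean theorem to non-right triangles.
Here: EF^2 = 289 + 49 - 238*(1/2) = 219
EF = sqrt(219)

sqrt(219)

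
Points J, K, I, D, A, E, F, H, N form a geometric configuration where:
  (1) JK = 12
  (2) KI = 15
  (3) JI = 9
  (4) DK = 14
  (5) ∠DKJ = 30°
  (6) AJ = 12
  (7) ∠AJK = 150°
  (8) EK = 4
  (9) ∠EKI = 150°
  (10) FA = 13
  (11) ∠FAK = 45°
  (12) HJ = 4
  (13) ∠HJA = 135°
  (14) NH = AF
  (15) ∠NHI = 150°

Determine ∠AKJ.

Step 1: By the law of cosines on triangle KJA: KA² = 12² + 12² − 2·12·12·cos(150°) = 537.42, so KA ≈ 23.18.
Step 2: By the inverse law of cosines on triangle AKJ: cos(∠AKJ) = (23.18² + 12² − 12²) / (2·23.18·12) = 537.42/556.37 = 0.9659, so ∠AKJ = 15°.

Therefore, the measure of angle ∠AKJ = 15°.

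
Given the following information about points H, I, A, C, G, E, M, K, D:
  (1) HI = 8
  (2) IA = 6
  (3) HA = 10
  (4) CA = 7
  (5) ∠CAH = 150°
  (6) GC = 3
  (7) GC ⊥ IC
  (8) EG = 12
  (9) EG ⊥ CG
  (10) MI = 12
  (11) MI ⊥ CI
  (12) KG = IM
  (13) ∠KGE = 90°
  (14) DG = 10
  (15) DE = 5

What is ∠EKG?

From the given relations: KG = IM = 12.
Step 1: By the law of cosines on triangle KGE: KE² = 12² + 12² − 2·12·12·cos(90°) = 288, so KE = 12·√2.
Step 2: By the inverse law of cosines on triangle EKG: cos(∠EKG) = ((12·√2)² + 12² − 12²) / (2·12·√2·12) = 288/407.29 = 0.7071, so ∠EKG = 45°.

Therefore, the measure of angle ∠EKG = 45°.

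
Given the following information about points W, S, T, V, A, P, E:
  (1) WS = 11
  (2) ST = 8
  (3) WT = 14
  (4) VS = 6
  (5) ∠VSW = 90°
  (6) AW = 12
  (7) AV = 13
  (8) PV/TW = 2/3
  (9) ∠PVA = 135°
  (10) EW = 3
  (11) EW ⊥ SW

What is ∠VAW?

Step 1: By the law of cosines on triangle VSW: VW² = 6² + 11² − 2·6·11·cos(90°) = 157, so VW = √157.
Step 2: By the inverse law of cosines on triangle VAW: cos(∠VAW) = (13² + 12² − √157²) / (2·13·12) = 156/312 = 0.5, so ∠VAW = 60°.

Therefore, the measure of angle ∠VAW = 60°.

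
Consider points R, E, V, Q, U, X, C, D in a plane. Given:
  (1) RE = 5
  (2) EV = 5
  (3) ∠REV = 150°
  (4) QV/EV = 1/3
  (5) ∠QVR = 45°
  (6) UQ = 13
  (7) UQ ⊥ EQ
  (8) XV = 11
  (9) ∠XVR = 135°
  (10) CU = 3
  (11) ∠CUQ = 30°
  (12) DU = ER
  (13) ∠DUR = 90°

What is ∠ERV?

Step 1: By the law of cosines on triangle REV: RV² = 5² + 5² − 2·5·5·cos(150°) = 93.3, so RV ≈ 9.66.
Step 2: By the inverse law of cosines on triangle ERV: cos(∠ERV) = (5² + 9.66² − 5²) / (2·5·9.66) = 93.3/96.59 = 0.9659, so ∠ERV = 15°.

Therefore, the measure of angle ∠ERV = 15°.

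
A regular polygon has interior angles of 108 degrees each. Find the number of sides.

Each interior angle of a regular n-gon is (n - 2) * 180 / n.
Setting this equal to 108:
(n - 2) * 180 / n = 108
Each exterior angle = 180 - 108 = 72 degrees.
Since exterior angles sum to 360: n = 360 / 72 = 5.

5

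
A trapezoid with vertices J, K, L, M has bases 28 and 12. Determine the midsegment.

The midsegment of a trapezoid = (base1 + base2) / 2
midsegment = (28 + 12) / 2
midsegment = 40 / 2
midsegment = 20

20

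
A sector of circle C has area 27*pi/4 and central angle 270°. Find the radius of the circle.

The sector covers 270°/360° = 3/4 of the full circle.
Full circle area = 27*pi/4 / 3/4 = 9*pi.
Since full area = πr², we get r² = 9*pi/π = 9, so r = 3.

3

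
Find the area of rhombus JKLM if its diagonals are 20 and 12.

Area = (20 * 12) / 2 = 240 / 2 = 120

120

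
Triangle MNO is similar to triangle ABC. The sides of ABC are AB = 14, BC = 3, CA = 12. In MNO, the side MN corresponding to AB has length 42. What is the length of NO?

Since the triangles are similar, the ratio of corresponding sides is constant.
Scale factor k = MN / AB = 42 / 14 = 3
NO = k * BC = 3 * 3 = 9

9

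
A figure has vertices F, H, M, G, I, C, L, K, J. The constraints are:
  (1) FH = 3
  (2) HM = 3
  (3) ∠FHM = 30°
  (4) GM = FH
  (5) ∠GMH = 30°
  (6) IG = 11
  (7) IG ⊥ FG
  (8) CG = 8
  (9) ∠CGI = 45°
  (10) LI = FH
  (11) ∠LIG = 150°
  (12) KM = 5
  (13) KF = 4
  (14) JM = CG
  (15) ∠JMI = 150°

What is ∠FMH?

Step 1: By the law of cosines on triangle MHF: MF² = 3² + 3² − 2·3·3·cos(30°) = 2.41, so MF ≈ 1.55.
Step 2: By the inverse law of cosines on triangle FMH: cos(∠FMH) = (1.55² + 3² − 3²) / (2·1.55·3) = 2.41/9.32 = 0.2588, so ∠FMH = 75°.

Therefore, the measure of angle ∠FMH = 75°.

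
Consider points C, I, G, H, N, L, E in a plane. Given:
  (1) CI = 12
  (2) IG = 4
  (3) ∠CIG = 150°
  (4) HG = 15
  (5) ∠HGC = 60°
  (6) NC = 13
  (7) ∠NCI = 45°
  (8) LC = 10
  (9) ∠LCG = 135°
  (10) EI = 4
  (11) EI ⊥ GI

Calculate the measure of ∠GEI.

Step 1: By the law of cosines on triangle EIG: EG² = 4² + 4² − 2·4·4·cos(90°) = 32, so EG = 4·√2.
Step 2: By the inverse law of cosines on triangle GEI: cos(∠GEI) = ((4·√2)² + 4² − 4²) / (2·4·√2·4) = 32/45.25 = 0.7071, so ∠GEI = 45°.

Therefore, the measure of angle ∠GEI = 45°.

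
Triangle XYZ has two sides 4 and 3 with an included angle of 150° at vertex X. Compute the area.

When two sides and the included angle are known, the area formula is (1/2)ab sin(C).
The height from one side to the opposite vertex is 3 sin(150°) = 3/2.
Area = (1/2) * 4 * 3/2 = 3.

3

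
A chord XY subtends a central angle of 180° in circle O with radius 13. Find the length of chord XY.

Drop a perpendicular from the center to the chord, bisecting both the chord and the central angle.
Each half-chord = r sin(θ/2) = 13 sin(90°).
The full chord = 2 × 13 × sin(90°) = 26.

26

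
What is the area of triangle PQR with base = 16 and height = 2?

Area = (1/2) * base * height
Area = (1/2) * 16 * 2
Area = 16

16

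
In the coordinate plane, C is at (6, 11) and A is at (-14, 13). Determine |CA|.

d = sqrt((-14 - 6)^2 + (13 - 11)^2)
d = sqrt(-20^2 + 2^2)
d = sqrt(400 + 4)
d = sqrt(404) = 2*sqrt(101)

2*sqrt(101)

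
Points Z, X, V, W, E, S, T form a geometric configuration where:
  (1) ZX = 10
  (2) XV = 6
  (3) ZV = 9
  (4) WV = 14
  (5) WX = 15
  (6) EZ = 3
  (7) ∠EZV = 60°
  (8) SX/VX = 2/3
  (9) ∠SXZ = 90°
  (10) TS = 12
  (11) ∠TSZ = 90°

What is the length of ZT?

From the given relations: SX = 2/3·VX = 2/3·6 = 4.
Step 1: By the law of cosines on triangle ZXS: ZS² = 10² + 4² − 2·10·4·cos(90°) = 116, so ZS = 2·√29.
Step 2: By the law of cosines on triangle ZST: ZT² = (2·√29)² + 12² − 2·2·√29·12·cos(90°) = 260, so ZT = 2·√65.

Therefore, the length of ZT = 2·√65.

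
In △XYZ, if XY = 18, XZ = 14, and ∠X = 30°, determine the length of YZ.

When two sides and the included angle are known, the law of cosines gives the third side.
c^2 = a^2 + b^2 - 2ab cos(C) generalizes the Pythagorean theorem to non-right triangles.
Here: YZ^2 = 324 + 196 - 504*(sqrt(3)/2) = 520 - 252*sqrt(3)
YZ = 2*sqrt(130 - 63*sqrt(3))

2*sqrt(130 - 63*sqrt(3))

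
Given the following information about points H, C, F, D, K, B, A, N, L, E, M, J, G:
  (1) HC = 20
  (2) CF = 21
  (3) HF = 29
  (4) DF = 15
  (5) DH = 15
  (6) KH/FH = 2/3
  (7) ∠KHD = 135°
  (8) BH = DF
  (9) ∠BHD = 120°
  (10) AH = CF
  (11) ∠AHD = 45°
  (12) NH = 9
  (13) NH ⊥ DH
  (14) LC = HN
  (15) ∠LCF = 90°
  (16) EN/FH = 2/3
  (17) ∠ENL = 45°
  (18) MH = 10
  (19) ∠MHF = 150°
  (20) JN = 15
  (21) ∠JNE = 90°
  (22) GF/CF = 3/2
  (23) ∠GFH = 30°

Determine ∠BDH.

From the given relations: BH = DF = 15.
Step 1: By the law of cosines on triangle DHB: DB² = 15² + 15² − 2·15·15·cos(120°) = 675, so DB = 15·√3.
Step 2: By the inverse law of cosines on triangle BDH: cos(∠BDH) = ((15·√3)² + 15² − 15²) / (2·15·√3·15) = 675/779.42 = 0.866, so ∠BDH = 30°.

Therefore, the measure of angle ∠BDH = 30°.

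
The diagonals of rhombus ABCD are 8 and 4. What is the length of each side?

Half-diagonals are 4 and 2. side = sqrt(4^2 + 2^2) = sqrt(20) = 2*sqrt(5)

2*sqrt(5)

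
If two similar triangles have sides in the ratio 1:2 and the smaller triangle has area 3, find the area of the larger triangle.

Area ratio = (1/2)^2 = 1/4. Area of the larger triangle = 3 * 4/1 = 12.

12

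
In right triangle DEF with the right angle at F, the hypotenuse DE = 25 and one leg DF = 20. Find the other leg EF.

EF = sqrt(25^2 - 20^2) = sqrt(225) = 15

15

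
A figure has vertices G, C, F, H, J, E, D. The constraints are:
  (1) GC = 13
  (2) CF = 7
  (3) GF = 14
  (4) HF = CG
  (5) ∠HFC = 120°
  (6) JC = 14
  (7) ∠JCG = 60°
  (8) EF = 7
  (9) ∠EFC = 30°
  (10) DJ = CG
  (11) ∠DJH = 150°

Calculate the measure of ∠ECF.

Step 1: By the law of cosines on triangle CFE: CE² = 7² + 7² − 2·7·7·cos(30°) = 13.13, so CE ≈ 3.62.
Step 2: By the inverse law of cosines on triangle ECF: cos(∠ECF) = (3.62² + 7² − 7²) / (2·3.62·7) = 13.13/50.73 = 0.2588, so ∠ECF = 75°.

Therefore, the measure of angle ∠ECF = 75°.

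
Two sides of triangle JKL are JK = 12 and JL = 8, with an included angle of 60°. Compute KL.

By the law of cosines: KL^2 = JK^2 + JL^2 - 2*JK*JL*cos(J)
KL^2 = 12^2 + 8^2 - 2*12*8*cos(60°)
KL^2 = 144 + 64 - 192*(1/2)
KL^2 = 112
KL = 4*sqrt(7)

4*sqrt(7)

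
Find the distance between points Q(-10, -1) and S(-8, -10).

The horizontal distance is |-8 - -10| = 2 and the vertical distance is |-10 - -1| = 9.
By the Pythagorean theorem, d = sqrt(2^2 + 9^2) = sqrt(85).

sqrt(85)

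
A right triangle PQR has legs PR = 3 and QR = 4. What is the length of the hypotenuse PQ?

By the Pythagorean theorem: PQ^2 = PR^2 + QR^2
PQ^2 = 3^2 + 4^2 = 9 + 16 = 25
PQ = sqrt(25) = 5

5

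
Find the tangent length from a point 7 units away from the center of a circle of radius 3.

The tangent, radius, and line from the external point to the center form a right triangle.
The right angle is where the tangent meets the radius.
By the Pythagorean theorem: tangent² + 3² = 7²
tangent² = 49 - 9 = 40
tangent = 2*sqrt(10)

2*sqrt(10)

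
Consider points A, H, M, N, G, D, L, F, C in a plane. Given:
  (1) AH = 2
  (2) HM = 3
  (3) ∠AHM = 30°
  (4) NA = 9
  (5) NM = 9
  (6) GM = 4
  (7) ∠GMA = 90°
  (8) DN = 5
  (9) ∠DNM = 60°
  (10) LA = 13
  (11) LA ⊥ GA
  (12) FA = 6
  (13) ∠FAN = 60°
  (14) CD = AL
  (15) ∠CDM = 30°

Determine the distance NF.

Step 1: By the law of cosines on triangle NAF: NF² = 9² + 6² − 2·9·6·cos(60°) = 63, so NF = 3·√7.

Therefore, the length of NF = 3·√7.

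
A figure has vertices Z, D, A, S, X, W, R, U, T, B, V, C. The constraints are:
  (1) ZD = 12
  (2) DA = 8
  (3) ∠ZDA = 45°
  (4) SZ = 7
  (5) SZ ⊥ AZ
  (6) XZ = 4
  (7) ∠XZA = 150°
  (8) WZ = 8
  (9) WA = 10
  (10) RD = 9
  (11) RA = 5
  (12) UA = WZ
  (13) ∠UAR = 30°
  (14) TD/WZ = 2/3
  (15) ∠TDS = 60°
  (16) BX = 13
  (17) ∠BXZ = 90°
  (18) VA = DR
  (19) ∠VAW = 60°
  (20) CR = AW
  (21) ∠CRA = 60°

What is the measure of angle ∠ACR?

From the given relations: CR = AW = 10.
Step 1: By the law of cosines on triangle CRA: CA² = 10² + 5² − 2·10·5·cos(60°) = 75, so CA = 5·√3.
Step 2: By the inverse law of cosines on triangle ACR: cos(∠ACR) = ((5·√3)² + 10² − 5²) / (2·5·√3·10) = 150/173.21 = 0.866, so ∠ACR = 30°.

Therefore, the measure of angle ∠ACR = 30°.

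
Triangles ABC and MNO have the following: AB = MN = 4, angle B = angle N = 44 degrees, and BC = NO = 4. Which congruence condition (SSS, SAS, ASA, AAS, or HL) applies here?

Consider the given information: AB = MN = 4, angle B = angle N = 44 degrees, and BC = NO = 4
This is not SSS or ASA: SSS requires all three pairs of sides, but we don't have that. ASA requires two angles and the side between them.
The correct criterion is SAS. Two pairs of corresponding sides and the included angle are equal (Side-Angle-Side).

SAS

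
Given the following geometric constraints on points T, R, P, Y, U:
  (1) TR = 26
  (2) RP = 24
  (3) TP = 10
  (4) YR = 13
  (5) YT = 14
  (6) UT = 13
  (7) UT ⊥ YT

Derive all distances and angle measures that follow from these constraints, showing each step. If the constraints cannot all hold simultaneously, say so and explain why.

The constraints are consistent.

Step 1: From YT = 14, TU = 13, and ∠YTU = 90°, by the law of cosines:
  YU² = YT² + TU² - 2·YT·TU·cos(90°) = 196 + 169 - 0 = 365
  YU ≈ 19.1

Step 2: From TP = 10, TR = 26, PR = 24, by the inverse law of cosines:
  cos(∠PTR) = (TP² + TR² - PR²) / (2·TP·TR)
  ∠PTR = 67.38°

Step 3: From TR = 26, TY = 14, RY = 13, by the inverse law of cosines:
  cos(∠RTY) = (TR² + TY² - RY²) / (2·TR·TY)
  ∠RTY = 15.06°

Step 4: From RP = 24, RT = 26, PT = 10, by the inverse law of cosines:
  cos(∠PRT) = (RP² + RT² - PT²) / (2·RP·RT)
  ∠PRT = 22.62°

Step 5: From RT = 26, RY = 13, TY = 14, by the inverse law of cosines:
  cos(∠TRY) = (RT² + RY² - TY²) / (2·RT·RY)
  ∠TRY = 16.25°

Step 6: From PR = 24, PT = 10, RT = 26, by the inverse law of cosines:
  cos(∠RPT) = (PR² + PT² - RT²) / (2·PR·PT)
  ∠RPT = 90°

Step 7: From YR = 13, YT = 14, RT = 26, by the inverse law of cosines:
  cos(∠RYT) = (YR² + YT² - RT²) / (2·YR·YT)
  ∠RYT = 148.69°

Step 8: From YT = 14, YU = 19.1, TU = 13, by the inverse law of cosines:
  cos(∠TYU) = (YT² + YU² - TU²) / (2·YT·YU)
  ∠TYU = 42.88°

Step 9: From UT = 13, UY = 19.1, TY = 14, by the inverse law of cosines:
  cos(∠TUY) = (UT² + UY² - TY²) / (2·UT·UY)
  ∠TUY = 47.12°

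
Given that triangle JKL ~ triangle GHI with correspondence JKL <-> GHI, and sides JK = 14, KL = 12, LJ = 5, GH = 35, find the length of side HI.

k = 35/14 = 5/2. HI = 5/2 * 12 = 30.

30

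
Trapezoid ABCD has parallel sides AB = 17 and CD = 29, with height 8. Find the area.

A trapezoid's area equals the midsegment times the height.
The midsegment is (17 + 29) / 2 = 23.
Area = 23 * 8 = 184.

184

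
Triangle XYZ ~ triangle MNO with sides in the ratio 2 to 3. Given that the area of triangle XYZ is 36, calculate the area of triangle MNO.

For similar figures, the area ratio equals the square of the side ratio.
Side ratio (XYZ to MNO) = 2:3, so area ratio = 2^2:3^2 = 4:9.
If the area of XYZ is 36, then the area of MNO = 36 * (9/4) = 81.

81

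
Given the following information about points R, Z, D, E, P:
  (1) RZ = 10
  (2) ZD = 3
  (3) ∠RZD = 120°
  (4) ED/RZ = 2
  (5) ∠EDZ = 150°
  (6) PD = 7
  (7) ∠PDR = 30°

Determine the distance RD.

Step 1: By the law of cosines on triangle RZD: RD² = 10² + 3² − 2·10·3·cos(120°) = 139, so RD = √139.

Therefore, the length of RD = √139.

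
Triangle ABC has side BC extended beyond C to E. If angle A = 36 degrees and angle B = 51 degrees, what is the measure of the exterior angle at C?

Exterior angle = 36 + 51 = 87 degrees (exterior angle theorem).

87 degrees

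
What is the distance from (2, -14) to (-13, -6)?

d = sqrt((-15)^2 + (8)^2) = sqrt(289) = 17

17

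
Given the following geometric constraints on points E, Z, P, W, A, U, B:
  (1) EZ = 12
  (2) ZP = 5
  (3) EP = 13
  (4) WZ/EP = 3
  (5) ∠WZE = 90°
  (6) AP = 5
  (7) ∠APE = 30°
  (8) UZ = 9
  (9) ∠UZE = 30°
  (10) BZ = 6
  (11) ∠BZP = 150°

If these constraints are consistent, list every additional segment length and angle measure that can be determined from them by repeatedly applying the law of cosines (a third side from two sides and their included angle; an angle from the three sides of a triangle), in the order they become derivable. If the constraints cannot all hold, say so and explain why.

The constraints are consistent. Derivable facts, in order:
After 1 step:
- EA ≈ 9.02
- EU ≈ 6.16
- EW = 3·√185
- PB ≈ 10.63
- ∠EPZ = 67.38°
- ∠EZP = 90°
- ∠PEZ = 22.62°
After 2 steps:
- ∠AEP = 16.09°
- ∠BPZ = 16.4°
- ∠EAP = 133.91°
- ∠EUZ = 103.06°
- ∠EWZ = 17.1°
- ∠PBZ = 13.6°
- ∠UEZ = 46.94°
- ∠WEZ = 72.9°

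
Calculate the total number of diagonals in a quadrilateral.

Each of the 4 vertices connects to 1 non-adjacent vertices via diagonals.
Total connections = 4 × 1 = 4, but each diagonal is counted twice.
Number of diagonals = 4 / 2 = 2.

2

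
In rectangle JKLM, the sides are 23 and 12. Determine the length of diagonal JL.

d = sqrt(23^2 + 12^2) = sqrt(673)

sqrt(673)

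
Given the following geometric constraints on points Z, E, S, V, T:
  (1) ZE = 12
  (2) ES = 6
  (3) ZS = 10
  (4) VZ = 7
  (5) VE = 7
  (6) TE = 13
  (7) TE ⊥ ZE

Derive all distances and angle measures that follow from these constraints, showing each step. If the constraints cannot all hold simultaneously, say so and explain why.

The constraints are consistent.

Step 1: From ZE = 12, ET = 13, and ∠ZET = 90°, by the law of cosines:
  ZT² = ZE² + ET² - 2·ZE·ET·cos(90°) = 144 + 169 - 0 = 313
  ZT ≈ 17.69

Step 2: From ZE = 12, ZS = 10, ES = 6, by the inverse law of cosines:
  cos(∠EZS) = (ZE² + ZS² - ES²) / (2·ZE·ZS)
  ∠EZS = 29.93°

Step 3: From ZE = 12, ZV = 7, EV = 7, by the inverse law of cosines:
  cos(∠EZV) = (ZE² + ZV² - EV²) / (2·ZE·ZV)
  ∠EZV = 31°

Step 4: From ES = 6, EZ = 12, SZ = 10, by the inverse law of cosines:
  cos(∠SEZ) = (ES² + EZ² - SZ²) / (2·ES·EZ)
  ∠SEZ = 56.25°

Step 5: From EV = 7, EZ = 12, VZ = 7, by the inverse law of cosines:
  cos(∠VEZ) = (EV² + EZ² - VZ²) / (2·EV·EZ)
  ∠VEZ = 31°

Step 6: From SE = 6, SZ = 10, EZ = 12, by the inverse law of cosines:
  cos(∠ESZ) = (SE² + SZ² - EZ²) / (2·SE·SZ)
  ∠ESZ = 93.82°

Step 7: From VE = 7, VZ = 7, EZ = 12, by the inverse law of cosines:
  cos(∠EVZ) = (VE² + VZ² - EZ²) / (2·VE·VZ)
  ∠EVZ = 117.99°

Step 8: From ZE = 12, ZT = 17.69, ET = 13, by the inverse law of cosines:
  cos(∠EZT) = (ZE² + ZT² - ET²) / (2·ZE·ZT)
  ∠EZT = 47.29°

Step 9: From TE = 13, TZ = 17.69, EZ = 12, by the inverse law of cosines:
  cos(∠ETZ) = (TE² + TZ² - EZ²) / (2·TE·TZ)
  ∠ETZ = 42.71°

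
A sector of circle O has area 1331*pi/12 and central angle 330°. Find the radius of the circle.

r² = 360 × 1331*pi/12 / (π × 330) = 121, so r = 11.

11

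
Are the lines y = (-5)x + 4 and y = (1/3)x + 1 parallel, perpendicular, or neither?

Slope of line 1: m1 = -5
Slope of line 2: m2 = 1/3
m1 != m2 and m1*m2 = -5/3 != -1. Neither.

Neither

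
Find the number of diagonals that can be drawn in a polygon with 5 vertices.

Each of the 5 vertices connects to 2 non-adjacent vertices via diagonals.
Total connections = 5 × 2 = 10, but each diagonal is counted twice.
Number of diagonals = 10 / 2 = 5.

5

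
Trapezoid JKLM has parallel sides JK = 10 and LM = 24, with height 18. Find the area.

Area of a trapezoid = (base1 + base2) * height / 2
Area = (10 + 24) * 18 / 2
Area = 34 * 18 / 2
Area = 612 / 2
Area = 306

306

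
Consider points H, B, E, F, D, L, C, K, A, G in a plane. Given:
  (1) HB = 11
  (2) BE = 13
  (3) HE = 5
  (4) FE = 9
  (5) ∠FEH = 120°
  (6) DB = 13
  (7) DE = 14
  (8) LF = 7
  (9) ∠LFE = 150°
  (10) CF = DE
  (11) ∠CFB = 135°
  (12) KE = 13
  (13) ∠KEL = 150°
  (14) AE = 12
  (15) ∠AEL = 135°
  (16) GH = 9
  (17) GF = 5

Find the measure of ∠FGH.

Step 1: By the law of cosines on triangle FEH: FH² = 9² + 5² − 2·9·5·cos(120°) = 151, so FH = √151.
Step 2: By the inverse law of cosines on triangle FGH: cos(∠FGH) = (5² + 9² − √151²) / (2·5·9) = -45/90 = -0.5, so ∠FGH = 120°.

Therefore, the measure of angle ∠FGH = 120°.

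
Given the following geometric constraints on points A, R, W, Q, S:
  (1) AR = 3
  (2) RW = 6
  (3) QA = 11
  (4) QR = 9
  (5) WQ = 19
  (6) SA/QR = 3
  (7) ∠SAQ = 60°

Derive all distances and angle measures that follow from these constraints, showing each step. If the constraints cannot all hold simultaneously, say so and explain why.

These constraints are not satisfiable: by the triangle inequality in triangle RWQ, (2) RW = 6 and (4) QR = 9 force WQ ≤ 6 + 9 = 15, but (5) says WQ = 19. No planar figure meets all of them, so nothing further can be derived.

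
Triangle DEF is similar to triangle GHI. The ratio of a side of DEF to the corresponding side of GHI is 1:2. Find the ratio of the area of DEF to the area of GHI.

The ratio of areas of similar triangles equals the square of the side ratio.
Side ratio = 1:2
Area ratio = (1/2)^2 = 1/4 = 1:4

1:4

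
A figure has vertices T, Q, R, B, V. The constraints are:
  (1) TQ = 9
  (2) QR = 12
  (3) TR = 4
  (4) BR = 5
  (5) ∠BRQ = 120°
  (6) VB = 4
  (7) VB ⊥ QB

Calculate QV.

Step 1: By the law of cosines on triangle BRQ: BQ² = 5² + 12² − 2·5·12·cos(120°) = 229, so BQ ≈ 15.13.
Step 2: By the law of cosines on triangle QBV: QV² = 15.13² + 4² − 2·15.13·4·cos(90°) = 245, so QV = 7·√5.

Therefore, the length of QV = 7·√5.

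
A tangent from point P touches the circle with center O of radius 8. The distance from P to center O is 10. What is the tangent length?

The tangent, radius, and line from the external point to the center form a right triangle.
The right angle is where the tangent meets the radius.
By the Pythagorean theorem: tangent² + 8² = 10²
tangent² = 100 - 64 = 36
tangent = 6

6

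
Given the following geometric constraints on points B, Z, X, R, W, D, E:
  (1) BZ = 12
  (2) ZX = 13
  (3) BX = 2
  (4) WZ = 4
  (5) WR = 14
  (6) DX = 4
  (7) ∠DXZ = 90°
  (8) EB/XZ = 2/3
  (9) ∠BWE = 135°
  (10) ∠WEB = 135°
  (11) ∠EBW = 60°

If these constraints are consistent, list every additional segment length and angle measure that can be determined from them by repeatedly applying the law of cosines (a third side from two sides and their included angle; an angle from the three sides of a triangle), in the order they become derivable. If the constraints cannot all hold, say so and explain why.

These constraints are not satisfiable: (9), (10) and (11) are the three interior angles of triangle BWE, which must sum to 180°, but 135° + 135° + 60° = 330°. No planar figure meets all of them, so nothing further can be derived.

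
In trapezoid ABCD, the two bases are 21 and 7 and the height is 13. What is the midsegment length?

midsegment = (21 + 7) / 2 = 28 / 2 = 14

14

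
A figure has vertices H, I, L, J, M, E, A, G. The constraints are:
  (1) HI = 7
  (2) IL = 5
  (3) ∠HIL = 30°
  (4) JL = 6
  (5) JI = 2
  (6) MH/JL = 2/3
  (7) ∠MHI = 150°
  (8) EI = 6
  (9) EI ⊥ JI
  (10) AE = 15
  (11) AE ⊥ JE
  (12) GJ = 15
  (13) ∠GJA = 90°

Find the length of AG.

Step 1: By the law of cosines on triangle EIJ: EJ² = 6² + 2² − 2·6·2·cos(90°) = 40, so EJ = 2·√10.
Step 2: By the law of cosines on triangle JEA: JA² = (2·√10)² + 15² − 2·2·√10·15·cos(90°) = 265, so JA ≈ 16.28.
Step 3: By the law of cosines on triangle AJG: AG² = 16.28² + 15² − 2·16.28·15·cos(90°) = 490, so AG = 7·√10.

Therefore, the length of AG = 7·√10.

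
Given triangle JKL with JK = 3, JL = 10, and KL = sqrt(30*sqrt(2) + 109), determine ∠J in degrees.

By the inverse law of cosines: cos(J) = (JK² + JL² - KL²) / (2 × JK × JL)
cos(J) = (3² + 10² - (sqrt(30*sqrt(2) + 109))²) / (2 × 3 × 10)
cos(J) = (9 + 100 - (30*sqrt(2) + 109)) / 60
cos(J) = -sqrt(2)/2
J = arccos(-sqrt(2)/2) = 135°

135°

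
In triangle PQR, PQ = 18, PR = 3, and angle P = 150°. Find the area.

When two sides and the included angle are known, the area formula is (1/2)ab sin(C).
The height from one side to the opposite vertex is 3 sin(150°) = 3/2.
Area = (1/2) * 18 * 3/2 = 27/2.

27/2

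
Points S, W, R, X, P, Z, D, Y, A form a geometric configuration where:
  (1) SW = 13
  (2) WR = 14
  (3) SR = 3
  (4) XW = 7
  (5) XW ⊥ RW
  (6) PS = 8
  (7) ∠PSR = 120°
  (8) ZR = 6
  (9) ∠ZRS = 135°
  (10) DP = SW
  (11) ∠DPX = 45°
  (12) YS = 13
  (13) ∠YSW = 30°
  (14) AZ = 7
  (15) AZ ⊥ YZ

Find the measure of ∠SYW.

Step 1: By the law of cosines on triangle YSW: YW² = 13² + 13² − 2·13·13·cos(30°) = 45.28, so YW ≈ 6.73.
Step 2: By the inverse law of cosines on triangle SYW: cos(∠SYW) = (13² + 6.73² − 13²) / (2·13·6.73) = 45.28/174.96 = 0.2588, so ∠SYW = 75°.

Therefore, the measure of angle ∠SYW = 75°.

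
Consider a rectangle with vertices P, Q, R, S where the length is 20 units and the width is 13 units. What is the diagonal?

A rectangle's diagonal splits it into two right triangles, with the diagonal as the hypotenuse.
By the Pythagorean theorem, d^2 = 20^2 + 13^2 = 569.
Therefore d = sqrt(569).

sqrt(569)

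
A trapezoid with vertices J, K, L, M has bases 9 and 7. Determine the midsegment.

The midsegment of a trapezoid = (base1 + base2) / 2
midsegment = (9 + 7) / 2
midsegment = 16 / 2
midsegment = 8

8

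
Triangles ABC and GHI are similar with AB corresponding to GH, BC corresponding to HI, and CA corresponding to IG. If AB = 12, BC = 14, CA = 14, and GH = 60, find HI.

k = 60/12 = 5. HI = 5 * 14 = 70.

70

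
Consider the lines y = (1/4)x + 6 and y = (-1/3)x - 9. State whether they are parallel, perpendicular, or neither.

Slope of line 1: m1 = 1/4
Slope of line 2: m2 = -1/3
m1 != m2 (1/4 != -1/3), so not parallel.
m1 * m2 = (1/4) * (-1/3) = -1/12 != -1, so not perpendicular.
The lines are neither parallel nor perpendicular.

Neither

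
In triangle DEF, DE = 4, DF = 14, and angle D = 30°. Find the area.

When two sides and the included angle are known, the area formula is (1/2)ab sin(C).
The height from one side to the opposite vertex is 14 sin(30°) = 7.
Area = (1/2) * 4 * 7 = 14.

14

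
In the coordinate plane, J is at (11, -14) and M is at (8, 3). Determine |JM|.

d = sqrt((8 - 11)^2 + (3 - -14)^2)
d = sqrt(-3^2 + 17^2)
d = sqrt(9 + 289)
d = sqrt(298)

sqrt(298)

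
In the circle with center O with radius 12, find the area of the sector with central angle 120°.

Sector area = π(12²)(1/3) = 48*pi

48*pi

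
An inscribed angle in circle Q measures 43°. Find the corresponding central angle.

Central angle = 2 × 43° = 86° (inscribed angle theorem).

86°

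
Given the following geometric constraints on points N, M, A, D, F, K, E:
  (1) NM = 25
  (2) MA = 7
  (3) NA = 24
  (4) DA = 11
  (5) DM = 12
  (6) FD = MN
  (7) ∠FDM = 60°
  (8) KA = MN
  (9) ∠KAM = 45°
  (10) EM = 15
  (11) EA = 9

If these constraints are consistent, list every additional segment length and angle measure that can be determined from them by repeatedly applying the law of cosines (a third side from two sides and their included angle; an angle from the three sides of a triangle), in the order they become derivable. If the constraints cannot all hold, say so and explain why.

The constraints are consistent. Derivable facts, in order:
After 1 step:
- MF ≈ 21.66
- MK ≈ 20.65
- ∠ADM = 35.1°
- ∠AEM = 17.85°
- ∠AMD = 64.62°
- ∠AME = 23.21°
- ∠AMN = 73.74°
- ∠ANM = 16.26°
- ∠DAM = 80.28°
- ∠EAM = 138.94°
- ∠MAN = 90°
After 2 steps:
- ∠AKM = 13.87°
- ∠AMK = 121.13°
- ∠DFM = 28.68°
- ∠DMF = 91.32°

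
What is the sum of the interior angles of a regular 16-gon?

The sum of interior angles of an n-sided polygon is (n - 2) * 180.
For n = 16: (16 - 2) * 180 = 14 * 180 = 2520 degrees.

2520 degrees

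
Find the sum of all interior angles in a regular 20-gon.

The sum of interior angles of an n-sided polygon is (n - 2) * 180.
For n = 20: (20 - 2) * 180 = 18 * 180 = 3240 degrees.

3240 degrees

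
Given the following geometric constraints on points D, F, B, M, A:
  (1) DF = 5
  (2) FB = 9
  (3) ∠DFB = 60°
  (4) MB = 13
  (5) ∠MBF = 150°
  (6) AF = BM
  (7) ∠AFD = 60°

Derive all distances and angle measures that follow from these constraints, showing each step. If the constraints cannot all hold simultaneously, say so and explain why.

The constraints are consistent.

From the given relations:
  AF = BM = 13

Step 1: From DF = 5, FB = 9, and ∠DFB = 60°, by the law of cosines:
  DB² = DF² + FB² - 2·DF·FB·cos(60°) = 25 + 81 - 45 = 61
  DB = √61

Step 2: From DF = 5, FA = 13, and ∠DFA = 60°, by the law of cosines:
  DA² = DF² + FA² - 2·DF·FA·cos(60°) = 25 + 169 - 65 = 129
  DA = √129

Step 3: From FB = 9, BM = 13, and ∠FBM = 150°, by the law of cosines:
  FM² = FB² + BM² - 2·FB·BM·cos(150°) = 81 + 169 + 202.6 = 452.6
  FM ≈ 21.28

Step 4: From DA = √129, DF = 5, AF = 13, by the inverse law of cosines:
  cos(∠ADF) = (DA² + DF² - AF²) / (2·DA·DF)
  ∠ADF = 97.59°

Step 5: From DB = √61, DF = 5, BF = 9, by the inverse law of cosines:
  cos(∠BDF) = (DB² + DF² - BF²) / (2·DB·DF)
  ∠BDF = 86.33°

Step 6: From FB = 9, FM = 21.28, BM = 13, by the inverse law of cosines:
  cos(∠BFM) = (FB² + FM² - BM²) / (2·FB·FM)
  ∠BFM = 17.79°

Step 7: From BD = √61, BF = 9, DF = 5, by the inverse law of cosines:
  cos(∠DBF) = (BD² + BF² - DF²) / (2·BD·BF)
  ∠DBF = 33.67°

Step 8: From MB = 13, MF = 21.28, BF = 9, by the inverse law of cosines:
  cos(∠BMF) = (MB² + MF² - BF²) / (2·MB·MF)
  ∠BMF = 12.21°

Step 9: From AD = √129, AF = 13, DF = 5, by the inverse law of cosines:
  cos(∠DAF) = (AD² + AF² - DF²) / (2·AD·AF)
  ∠DAF = 22.41°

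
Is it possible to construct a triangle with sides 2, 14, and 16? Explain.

The longest side is 16. The other two sides sum to 2 + 14 = 16.
Since 16 ≤ 16, the two shorter sides cannot reach around to close the triangle.

No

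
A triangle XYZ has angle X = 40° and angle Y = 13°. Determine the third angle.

The interior angles sum to 180°: angle Z = 180 - 40 - 13 = 127°.
The triangle is obtuse (angles 40°, 13°, 127°).

127 degrees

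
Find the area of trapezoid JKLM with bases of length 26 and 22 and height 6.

A trapezoid's area equals the midsegment times the height.
The midsegment is (26 + 22) / 2 = 24.
Area = 24 * 6 = 144.

144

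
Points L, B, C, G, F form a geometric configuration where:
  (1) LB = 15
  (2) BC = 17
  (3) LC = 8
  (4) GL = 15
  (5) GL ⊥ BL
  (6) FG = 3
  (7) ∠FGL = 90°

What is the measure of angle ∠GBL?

Step 1: By the law of cosines on triangle BLG: BG² = 15² + 15² − 2·15·15·cos(90°) = 450, so BG = 15·√2.
Step 2: By the inverse law of cosines on triangle GBL: cos(∠GBL) = ((15·√2)² + 15² − 15²) / (2·15·√2·15) = 450/636.4 = 0.7071, so ∠GBL = 45°.

Therefore, the measure of angle ∠GBL = 45°.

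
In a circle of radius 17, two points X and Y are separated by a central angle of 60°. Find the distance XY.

Chord length = 2r sin(θ/2)
= 2 × 17 × sin(60°/2)
= 2 × 17 × sin(30°)
= 17

17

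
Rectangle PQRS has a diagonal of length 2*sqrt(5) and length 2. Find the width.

The diagonal of a rectangle forms a right triangle with the two sides.
Rearranging the Pythagorean theorem: missing side = sqrt(d^2 - known^2).
= sqrt(20 - 4) = sqrt(16) = 4.

4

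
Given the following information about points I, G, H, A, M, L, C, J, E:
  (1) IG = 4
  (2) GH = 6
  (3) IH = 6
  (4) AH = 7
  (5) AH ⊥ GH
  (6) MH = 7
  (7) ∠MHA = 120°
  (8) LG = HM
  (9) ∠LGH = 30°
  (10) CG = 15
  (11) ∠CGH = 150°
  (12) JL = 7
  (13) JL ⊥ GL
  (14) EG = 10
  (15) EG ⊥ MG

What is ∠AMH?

Step 1: By the law of cosines on triangle MHA: MA² = 7² + 7² − 2·7·7·cos(120°) = 147, so MA = 7·√3.
Step 2: By the inverse law of cosines on triangle AMH: cos(∠AMH) = ((7·√3)² + 7² − 7²) / (2·7·√3·7) = 147/169.74 = 0.866, so ∠AMH = 30°.

Therefore, the measure of angle ∠AMH = 30°.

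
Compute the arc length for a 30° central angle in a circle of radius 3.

Arc length = 2πr × θ/360
= 2π × 3 × 1/12
= pi/2

pi/2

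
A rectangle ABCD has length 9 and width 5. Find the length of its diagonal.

Using the Pythagorean theorem:
d² = 9² + 5² = 81 + 25 = 106
d = sqrt(106)

sqrt(106)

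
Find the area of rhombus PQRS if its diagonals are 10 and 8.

The diagonals of a rhombus divide it into four right triangles.
Each triangle has legs 10/ 2 = 5 and 8/2 = 4, so each has area (1/2)*5*4 = 10.
Four such triangles give total area = (d1 * d2) / 2 = 40.

40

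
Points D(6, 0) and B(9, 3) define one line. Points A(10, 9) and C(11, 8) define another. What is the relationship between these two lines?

Slope of line 1: m1 = (3 - 0)/(9 - 6) = 3/3 = 1
Slope of line 2: m2 = (8 - 9)/(11 - 10) = -1/1 = -1
m1 * m2 = (1) * (-1) = -1 = -1, so the lines are perpendicular.

Perpendicular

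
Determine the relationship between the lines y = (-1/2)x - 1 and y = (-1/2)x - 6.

Slope of line 1: m1 = -1/2
Slope of line 2: m2 = -1/2
Since m1 = m2 = -1/2, the lines are parallel.

Parallel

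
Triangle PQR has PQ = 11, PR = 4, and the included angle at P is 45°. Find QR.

Law of cosines: QR^2 = 11^2 + 4^2 - 2(11)(4)cos(45°) = 137 - 44*sqrt(2), so QR = sqrt(137 - 44*sqrt(2)).

sqrt(137 - 44*sqrt(2))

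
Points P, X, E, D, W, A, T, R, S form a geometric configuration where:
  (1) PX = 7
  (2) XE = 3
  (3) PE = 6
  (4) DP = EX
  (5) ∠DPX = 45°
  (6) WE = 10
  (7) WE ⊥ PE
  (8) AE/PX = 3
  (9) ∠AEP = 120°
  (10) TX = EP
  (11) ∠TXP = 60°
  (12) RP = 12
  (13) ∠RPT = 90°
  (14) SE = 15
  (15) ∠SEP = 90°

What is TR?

From the given relations: TX = EP = 6.
Step 1: By the law of cosines on triangle PXT: PT² = 7² + 6² − 2·7·6·cos(60°) = 43, so PT = √43.
Step 2: By the law of cosines on triangle TPR: TR² = √43² + 12² − 2·√43·12·cos(90°) = 187, so TR = √187.

Therefore, the length of TR = √187.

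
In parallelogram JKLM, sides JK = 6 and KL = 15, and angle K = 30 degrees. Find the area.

The area of a parallelogram equals the product of two adjacent sides times the sine of the included angle.
This is because the height equals 15 * sin(30°) = 15/2.
Area = 6 * 15/2 = 45

45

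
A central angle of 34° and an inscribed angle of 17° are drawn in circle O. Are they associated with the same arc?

By the inscribed angle theorem, if both angles subtend the same arc, the inscribed angle must be half the central angle.
Half of 34° = 17°, which equals the given inscribed angle of 17°.
Therefore, yes, they correspond to the same arc.

Yes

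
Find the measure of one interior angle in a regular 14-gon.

Each interior angle of a regular n-gon is (n - 2) * 180 / n.
For n = 14: (14 - 2) * 180 / 14 = 2160/14 = 1080/7 degrees.

1080/7 degrees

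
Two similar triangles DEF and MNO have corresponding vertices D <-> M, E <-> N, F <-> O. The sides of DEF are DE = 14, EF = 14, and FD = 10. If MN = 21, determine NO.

Since the triangles are similar, the ratio of corresponding sides is constant.
Scale factor k = MN / DE = 21 / 14 = 3/2
NO = k * EF = 3/2 * 14 = 21

21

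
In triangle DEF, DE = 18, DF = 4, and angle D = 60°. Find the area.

Area = (1/2)(18)(4) sin(60°) = (1/2)(18)(4)(sqrt(3)/2) = 18*sqrt(3)

18*sqrt(3)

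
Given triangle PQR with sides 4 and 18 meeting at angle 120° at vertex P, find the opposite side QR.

By the law of cosines: QR^2 = PQ^2 + PR^2 - 2*PQ*PR*cos(P)
QR^2 = 4^2 + 18^2 - 2*4*18*cos(120°)
QR^2 = 16 + 324 - 144*(-1/2)
QR^2 = 412
QR = 2*sqrt(103)

2*sqrt(103)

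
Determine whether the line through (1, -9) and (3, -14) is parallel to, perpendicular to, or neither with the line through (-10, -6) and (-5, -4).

Slope of line 1: m1 = (-14 - -9)/(3 - 1) = -5/2 = -5/2
Slope of line 2: m2 = (-4 - -6)/(-5 - -10) = 2/5 = 2/5
m1 * m2 = -1, so perpendicular.

Perpendicular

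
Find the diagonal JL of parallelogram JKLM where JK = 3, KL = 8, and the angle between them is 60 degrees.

The diagonal of a parallelogram can be found by treating two adjacent sides and the diagonal as a triangle.
Applying the law of cosines with sides 3, 8 and included angle 60°:
d^2 = 9 + 64 - 48*cos(60°) = 49
d = 7

7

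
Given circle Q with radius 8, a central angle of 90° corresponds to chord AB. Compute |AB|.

Chord length = 2r sin(θ/2)
= 2 × 8 × sin(90°/2)
= 2 × 8 × sin(45°)
= 8*sqrt(2)

8*sqrt(2)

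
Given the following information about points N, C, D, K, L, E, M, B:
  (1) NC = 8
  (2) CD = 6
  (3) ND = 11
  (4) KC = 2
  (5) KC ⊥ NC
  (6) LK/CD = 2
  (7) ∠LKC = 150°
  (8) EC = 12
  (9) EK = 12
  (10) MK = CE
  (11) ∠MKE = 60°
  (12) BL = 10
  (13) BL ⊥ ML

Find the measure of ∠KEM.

From the given relations: MK = CE = 12.
Step 1: By the law of cosines on triangle EKM: EM² = 12² + 12² − 2·12·12·cos(60°) = 144, so EM = 12.
Step 2: By the inverse law of cosines on triangle KEM: cos(∠KEM) = (12² + 12² − 12²) / (2·12·12) = 144/288 = 0.5, so ∠KEM = 60°.

Therefore, the measure of angle ∠KEM = 60°.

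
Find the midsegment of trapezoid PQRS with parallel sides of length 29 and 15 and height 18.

The midsegment (median) of a trapezoid connects the midpoints of the non-parallel sides.
Its length is the average of the two bases: (29 + 15) / 2 = 22.

22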